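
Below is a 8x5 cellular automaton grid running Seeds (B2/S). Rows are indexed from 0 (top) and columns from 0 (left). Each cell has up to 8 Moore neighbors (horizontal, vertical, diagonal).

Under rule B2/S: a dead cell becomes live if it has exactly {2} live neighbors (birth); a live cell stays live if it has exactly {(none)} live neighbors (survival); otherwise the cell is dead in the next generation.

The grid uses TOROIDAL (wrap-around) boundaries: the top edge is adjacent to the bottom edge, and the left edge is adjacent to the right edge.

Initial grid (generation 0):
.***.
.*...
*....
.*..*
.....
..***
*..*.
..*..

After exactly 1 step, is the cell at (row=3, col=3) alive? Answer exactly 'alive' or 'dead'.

Simulating step by step:
Generation 0 (given above): 13 live cells
Generation 1: 9 live cells
*....
...**
..*.*
.....
.*...
**...
.....
*....

Cell (3,3) at generation 1: 0 -> dead

Answer: dead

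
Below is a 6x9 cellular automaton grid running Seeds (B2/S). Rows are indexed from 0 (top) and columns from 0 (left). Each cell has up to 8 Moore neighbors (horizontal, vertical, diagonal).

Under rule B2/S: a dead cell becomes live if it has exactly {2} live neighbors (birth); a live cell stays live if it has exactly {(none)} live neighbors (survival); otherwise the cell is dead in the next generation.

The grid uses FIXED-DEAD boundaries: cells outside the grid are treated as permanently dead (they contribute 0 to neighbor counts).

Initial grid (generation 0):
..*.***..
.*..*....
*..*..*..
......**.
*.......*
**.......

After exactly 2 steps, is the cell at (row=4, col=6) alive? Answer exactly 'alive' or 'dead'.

Answer: dead

Derivation:
Simulating step by step:
Generation 0 (given above): 15 live cells
Generation 1: 11 live cells
.*.......
*......*.
.**.*....
**...*..*
......*..
.........
Generation 2: 15 live cells
*........
...*.....
...*.****
...**.**.
**...*.*.
.........

Cell (4,6) at generation 2: 0 -> dead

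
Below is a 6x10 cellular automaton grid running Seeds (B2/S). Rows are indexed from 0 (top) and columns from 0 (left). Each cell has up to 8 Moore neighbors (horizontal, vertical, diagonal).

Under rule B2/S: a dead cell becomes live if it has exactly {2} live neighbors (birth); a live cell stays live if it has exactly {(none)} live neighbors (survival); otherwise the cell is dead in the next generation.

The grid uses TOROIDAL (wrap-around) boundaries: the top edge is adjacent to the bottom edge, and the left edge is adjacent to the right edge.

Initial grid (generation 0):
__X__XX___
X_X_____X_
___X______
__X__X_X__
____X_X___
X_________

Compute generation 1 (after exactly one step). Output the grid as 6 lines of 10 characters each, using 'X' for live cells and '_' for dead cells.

Answer: X__X___X__
____XXXX_X
____X_XXXX
__________
_X_X___X__
_X_XX__X__

Derivation:
Simulating step by step:
Generation 0 (given above): 13 live cells
Generation 1: 20 live cells
(generation 1 grid is the final answer)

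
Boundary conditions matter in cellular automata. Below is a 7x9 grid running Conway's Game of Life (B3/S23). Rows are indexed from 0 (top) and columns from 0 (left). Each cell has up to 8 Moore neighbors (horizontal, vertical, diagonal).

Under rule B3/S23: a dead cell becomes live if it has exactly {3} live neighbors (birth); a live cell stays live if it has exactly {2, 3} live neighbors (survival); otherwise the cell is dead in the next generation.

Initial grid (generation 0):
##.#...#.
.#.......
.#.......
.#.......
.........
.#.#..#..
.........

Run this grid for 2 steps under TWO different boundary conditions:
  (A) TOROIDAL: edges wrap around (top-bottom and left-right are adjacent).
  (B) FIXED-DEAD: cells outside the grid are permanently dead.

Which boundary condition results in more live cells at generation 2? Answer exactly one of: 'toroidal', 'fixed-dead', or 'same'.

Answer: toroidal

Derivation:
Under TOROIDAL boundary, generation 2:
..#......
.........
###......
..#......
.........
.#.......
#.#......
Population = 8

Under FIXED-DEAD boundary, generation 2:
###......
.........
###......
..#......
.........
.........
.........
Population = 7

Comparison: toroidal=8, fixed-dead=7 -> toroidal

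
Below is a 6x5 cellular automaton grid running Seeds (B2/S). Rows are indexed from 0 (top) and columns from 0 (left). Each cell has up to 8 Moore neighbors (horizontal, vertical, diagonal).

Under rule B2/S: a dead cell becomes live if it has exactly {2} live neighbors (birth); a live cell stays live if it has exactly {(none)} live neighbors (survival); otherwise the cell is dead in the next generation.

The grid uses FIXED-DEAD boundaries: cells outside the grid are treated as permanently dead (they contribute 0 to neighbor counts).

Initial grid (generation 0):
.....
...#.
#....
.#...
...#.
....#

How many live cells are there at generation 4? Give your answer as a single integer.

Answer: 6

Derivation:
Simulating step by step:
Generation 0 (given above): 5 live cells
Generation 1: 7 live cells
.....
.....
.##..
#.#..
..#.#
...#.
Generation 2: 6 live cells
.....
.##..
#..#.
.....
.....
..#.#
Generation 3: 6 live cells
.##..
#..#.
.....
.....
...#.
...#.
Generation 4: 6 live cells
#..#.
.....
.....
.....
..#.#
..#.#
Population at generation 4: 6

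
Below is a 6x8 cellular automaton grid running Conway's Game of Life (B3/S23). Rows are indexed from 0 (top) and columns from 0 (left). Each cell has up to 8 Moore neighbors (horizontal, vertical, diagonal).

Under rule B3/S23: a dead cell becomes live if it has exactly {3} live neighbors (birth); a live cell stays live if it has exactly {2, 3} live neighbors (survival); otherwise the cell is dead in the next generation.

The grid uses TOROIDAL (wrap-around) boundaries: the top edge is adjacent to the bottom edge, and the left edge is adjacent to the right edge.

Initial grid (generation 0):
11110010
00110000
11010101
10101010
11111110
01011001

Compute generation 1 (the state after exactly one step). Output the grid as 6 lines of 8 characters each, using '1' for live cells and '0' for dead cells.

Simulating step by step:
Generation 0 (given above): 27 live cells
Generation 1: 8 live cells
(generation 1 grid is the final answer)

Answer: 10000001
00000010
10000111
00000000
00000010
00000000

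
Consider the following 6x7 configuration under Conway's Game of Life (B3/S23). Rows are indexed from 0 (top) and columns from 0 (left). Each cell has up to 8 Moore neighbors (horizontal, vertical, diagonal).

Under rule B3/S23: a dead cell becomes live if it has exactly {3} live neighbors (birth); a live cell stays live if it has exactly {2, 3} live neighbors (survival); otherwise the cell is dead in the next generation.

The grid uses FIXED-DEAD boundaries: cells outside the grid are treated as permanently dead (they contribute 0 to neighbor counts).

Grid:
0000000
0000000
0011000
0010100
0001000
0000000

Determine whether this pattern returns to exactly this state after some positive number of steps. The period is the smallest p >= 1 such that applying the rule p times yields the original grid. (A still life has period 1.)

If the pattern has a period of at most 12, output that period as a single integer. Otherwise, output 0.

Answer: 1

Derivation:
Simulating and comparing each generation to the original:
Gen 0 (original, given above): 5 live cells
Gen 1: 5 live cells, MATCHES original -> period = 1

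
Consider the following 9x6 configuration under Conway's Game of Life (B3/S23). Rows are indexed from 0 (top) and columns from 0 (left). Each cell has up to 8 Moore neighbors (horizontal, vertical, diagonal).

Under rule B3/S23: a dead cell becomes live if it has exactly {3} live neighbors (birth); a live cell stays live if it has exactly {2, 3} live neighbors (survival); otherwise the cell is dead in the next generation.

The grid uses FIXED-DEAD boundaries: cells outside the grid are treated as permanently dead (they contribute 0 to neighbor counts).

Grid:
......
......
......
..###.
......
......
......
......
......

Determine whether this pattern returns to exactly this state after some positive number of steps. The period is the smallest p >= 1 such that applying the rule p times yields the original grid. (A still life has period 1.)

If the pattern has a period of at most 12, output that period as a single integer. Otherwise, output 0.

Answer: 2

Derivation:
Simulating and comparing each generation to the original:
Gen 0 (original, given above): 3 live cells
Gen 1: 3 live cells, differs from original
Gen 2: 3 live cells, MATCHES original -> period = 2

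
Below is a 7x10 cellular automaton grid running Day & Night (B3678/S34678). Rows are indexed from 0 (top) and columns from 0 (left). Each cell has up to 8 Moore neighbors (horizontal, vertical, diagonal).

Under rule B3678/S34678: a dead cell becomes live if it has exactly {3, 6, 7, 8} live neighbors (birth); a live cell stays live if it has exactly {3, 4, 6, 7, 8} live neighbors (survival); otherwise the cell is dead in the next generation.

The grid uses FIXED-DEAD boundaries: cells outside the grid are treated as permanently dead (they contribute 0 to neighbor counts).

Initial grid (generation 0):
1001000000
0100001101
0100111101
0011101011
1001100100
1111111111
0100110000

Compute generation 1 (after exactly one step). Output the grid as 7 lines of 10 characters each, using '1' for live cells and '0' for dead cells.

Answer: 0000000000
1010101100
0000100011
0110011010
0011110010
1110101110
1100110110

Derivation:
Simulating step by step:
Generation 0 (given above): 35 live cells
Generation 1: 31 live cells
(generation 1 grid is the final answer)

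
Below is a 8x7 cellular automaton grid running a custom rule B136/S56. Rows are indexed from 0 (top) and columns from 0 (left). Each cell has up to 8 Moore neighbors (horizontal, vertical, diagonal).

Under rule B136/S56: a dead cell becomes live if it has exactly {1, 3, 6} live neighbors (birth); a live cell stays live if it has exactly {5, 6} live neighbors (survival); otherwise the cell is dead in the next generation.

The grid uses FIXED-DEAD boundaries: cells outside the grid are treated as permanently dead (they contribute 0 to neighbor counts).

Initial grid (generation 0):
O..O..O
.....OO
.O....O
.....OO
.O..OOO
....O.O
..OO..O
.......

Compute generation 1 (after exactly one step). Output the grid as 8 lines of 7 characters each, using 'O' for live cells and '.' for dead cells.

Answer: .OO..O.
...O...
O.O....
...OOO.
O.O..O.
O.O..O.
.O...O.
.O..OOO

Derivation:
Simulating step by step:
Generation 0 (given above): 18 live cells
Generation 1: 21 live cells
(generation 1 grid is the final answer)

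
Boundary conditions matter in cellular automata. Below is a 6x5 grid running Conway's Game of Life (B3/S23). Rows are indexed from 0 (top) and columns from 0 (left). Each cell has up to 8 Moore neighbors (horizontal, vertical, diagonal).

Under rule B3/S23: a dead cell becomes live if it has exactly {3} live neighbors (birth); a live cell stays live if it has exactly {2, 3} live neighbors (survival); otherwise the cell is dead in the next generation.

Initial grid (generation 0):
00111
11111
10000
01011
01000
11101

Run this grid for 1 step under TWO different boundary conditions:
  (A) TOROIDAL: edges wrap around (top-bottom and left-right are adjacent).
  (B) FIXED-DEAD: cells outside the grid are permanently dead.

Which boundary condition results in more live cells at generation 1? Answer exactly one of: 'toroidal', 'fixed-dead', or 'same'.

Answer: fixed-dead

Derivation:
Under TOROIDAL boundary, generation 1:
00000
00000
00000
01101
00000
00001
Population = 4

Under FIXED-DEAD boundary, generation 1:
00001
10001
10000
11100
00001
11100
Population = 11

Comparison: toroidal=4, fixed-dead=11 -> fixed-dead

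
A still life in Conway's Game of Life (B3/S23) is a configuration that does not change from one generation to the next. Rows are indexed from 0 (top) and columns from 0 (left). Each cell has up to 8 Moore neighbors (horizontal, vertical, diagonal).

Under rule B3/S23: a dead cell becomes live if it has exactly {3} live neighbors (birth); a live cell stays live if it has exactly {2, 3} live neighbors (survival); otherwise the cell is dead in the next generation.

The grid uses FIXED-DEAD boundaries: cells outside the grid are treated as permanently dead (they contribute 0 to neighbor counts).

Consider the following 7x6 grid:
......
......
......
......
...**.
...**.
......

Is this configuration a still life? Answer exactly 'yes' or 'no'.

Compute generation 1 and compare to generation 0 (given above):
Generation 1:
......
......
......
......
...**.
...**.
......
The grids are IDENTICAL -> still life.

Answer: yes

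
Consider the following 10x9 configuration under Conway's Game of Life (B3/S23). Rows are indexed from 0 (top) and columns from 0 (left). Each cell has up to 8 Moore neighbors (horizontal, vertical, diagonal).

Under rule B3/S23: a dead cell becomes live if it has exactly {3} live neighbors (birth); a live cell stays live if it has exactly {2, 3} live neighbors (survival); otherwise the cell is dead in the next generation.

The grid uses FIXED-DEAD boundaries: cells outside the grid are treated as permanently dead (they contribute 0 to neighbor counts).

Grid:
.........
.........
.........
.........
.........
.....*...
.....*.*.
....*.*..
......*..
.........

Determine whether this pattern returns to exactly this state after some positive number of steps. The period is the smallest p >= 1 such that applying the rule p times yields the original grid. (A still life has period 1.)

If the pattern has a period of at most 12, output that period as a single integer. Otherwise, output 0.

Simulating and comparing each generation to the original:
Gen 0 (original, given above): 6 live cells
Gen 1: 6 live cells, differs from original
Gen 2: 6 live cells, MATCHES original -> period = 2

Answer: 2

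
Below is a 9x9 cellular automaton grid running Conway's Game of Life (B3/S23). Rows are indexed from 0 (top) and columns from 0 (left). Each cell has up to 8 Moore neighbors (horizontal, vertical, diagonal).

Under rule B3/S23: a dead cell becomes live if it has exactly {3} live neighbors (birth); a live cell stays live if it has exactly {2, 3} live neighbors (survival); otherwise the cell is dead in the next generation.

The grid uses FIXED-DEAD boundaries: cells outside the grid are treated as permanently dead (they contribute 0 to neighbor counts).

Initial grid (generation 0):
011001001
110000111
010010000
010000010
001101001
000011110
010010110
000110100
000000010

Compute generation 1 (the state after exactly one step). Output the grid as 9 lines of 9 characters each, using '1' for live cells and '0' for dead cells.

Simulating step by step:
Generation 0 (given above): 29 live cells
Generation 1: 26 live cells
(generation 1 grid is the final answer)

Answer: 111000101
100001111
011000101
010110000
001101001
001000001
000000000
000110100
000000000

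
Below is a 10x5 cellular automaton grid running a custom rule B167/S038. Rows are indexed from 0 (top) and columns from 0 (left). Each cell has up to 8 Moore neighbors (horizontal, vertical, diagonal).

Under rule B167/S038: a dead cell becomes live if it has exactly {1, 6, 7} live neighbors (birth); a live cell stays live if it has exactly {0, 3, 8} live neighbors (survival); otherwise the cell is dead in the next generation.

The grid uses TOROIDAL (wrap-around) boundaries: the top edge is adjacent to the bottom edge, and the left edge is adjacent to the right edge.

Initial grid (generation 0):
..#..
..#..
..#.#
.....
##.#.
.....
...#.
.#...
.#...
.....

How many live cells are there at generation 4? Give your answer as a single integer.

Answer: 12

Derivation:
Simulating step by step:
Generation 0 (given above): 10 live cells
Generation 1: 13 live cells
.....
#...#
#...#
.....
...#.
.....
##.##
...##
.....
#..#.
Generation 2: 18 live cells
..#..
#...#
#...#
.##..
..###
.....
#..#.
...#.
.#...
####.
Generation 3: 12 live cells
..#..
#.#.#
....#
.##..
..##.
.....
##...
.....
.#...
.....
Generation 4: 12 live cells
.....
.....
.....
..#..
#.#.#
.....
..#.#
....#
###..
#..#.
Population at generation 4: 12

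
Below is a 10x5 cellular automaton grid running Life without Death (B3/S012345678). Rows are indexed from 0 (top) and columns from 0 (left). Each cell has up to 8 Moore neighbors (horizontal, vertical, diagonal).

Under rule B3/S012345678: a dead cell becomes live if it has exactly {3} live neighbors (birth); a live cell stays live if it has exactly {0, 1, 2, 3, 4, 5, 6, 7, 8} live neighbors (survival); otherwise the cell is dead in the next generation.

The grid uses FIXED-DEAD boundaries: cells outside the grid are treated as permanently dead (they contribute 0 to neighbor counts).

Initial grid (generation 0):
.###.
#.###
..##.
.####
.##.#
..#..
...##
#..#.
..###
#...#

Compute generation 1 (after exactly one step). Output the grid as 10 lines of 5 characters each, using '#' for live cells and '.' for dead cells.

Answer: .####
#.###
..##.
.####
.##.#
.##.#
..###
#..#.
.####
#...#

Derivation:
Simulating step by step:
Generation 0 (given above): 26 live cells
Generation 1: 31 live cells
(generation 1 grid is the final answer)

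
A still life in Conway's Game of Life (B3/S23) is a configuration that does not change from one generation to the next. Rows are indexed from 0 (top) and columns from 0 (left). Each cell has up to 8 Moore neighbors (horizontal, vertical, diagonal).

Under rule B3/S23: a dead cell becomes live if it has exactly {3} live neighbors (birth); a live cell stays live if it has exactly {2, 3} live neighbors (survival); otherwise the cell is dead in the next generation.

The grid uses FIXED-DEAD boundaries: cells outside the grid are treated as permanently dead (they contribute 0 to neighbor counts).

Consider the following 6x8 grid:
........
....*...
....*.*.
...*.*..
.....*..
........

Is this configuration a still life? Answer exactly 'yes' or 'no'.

Answer: no

Derivation:
Compute generation 1 and compare to generation 0 (given above):
Generation 1:
........
.....*..
...**...
.....**.
....*...
........
Cell (1,4) differs: gen0=1 vs gen1=0 -> NOT a still life.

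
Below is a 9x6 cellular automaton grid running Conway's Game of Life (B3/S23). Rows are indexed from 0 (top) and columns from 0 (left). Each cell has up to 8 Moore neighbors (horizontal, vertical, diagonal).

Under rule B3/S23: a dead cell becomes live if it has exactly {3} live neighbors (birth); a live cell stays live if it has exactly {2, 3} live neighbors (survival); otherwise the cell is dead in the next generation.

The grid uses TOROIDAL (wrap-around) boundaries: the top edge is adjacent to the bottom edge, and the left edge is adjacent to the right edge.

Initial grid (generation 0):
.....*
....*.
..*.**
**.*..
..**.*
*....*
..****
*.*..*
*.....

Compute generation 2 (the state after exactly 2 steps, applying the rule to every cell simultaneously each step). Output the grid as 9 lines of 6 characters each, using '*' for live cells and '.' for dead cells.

Simulating step by step:
Generation 0 (given above): 21 live cells
Generation 1: 21 live cells
.....*
...**.
***.**
**....
..**.*
**....
..**..
*.*...
**....
Generation 2: 22 live cells
(generation 2 grid is the final answer)

Answer: *...**
.***..
..*.*.
......
..*..*
**..*.
*.**..
*.**..
**...*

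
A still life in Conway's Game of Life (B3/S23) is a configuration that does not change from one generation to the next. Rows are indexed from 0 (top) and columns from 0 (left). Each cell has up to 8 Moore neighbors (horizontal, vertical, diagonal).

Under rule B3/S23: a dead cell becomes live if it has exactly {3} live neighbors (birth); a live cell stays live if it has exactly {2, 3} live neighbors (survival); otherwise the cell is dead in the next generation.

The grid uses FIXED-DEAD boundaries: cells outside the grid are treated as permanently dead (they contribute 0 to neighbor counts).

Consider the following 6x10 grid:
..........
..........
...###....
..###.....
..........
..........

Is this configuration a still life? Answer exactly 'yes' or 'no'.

Compute generation 1 and compare to generation 0 (given above):
Generation 1:
..........
....#.....
..#..#....
..#..#....
...#......
..........
Cell (1,4) differs: gen0=0 vs gen1=1 -> NOT a still life.

Answer: no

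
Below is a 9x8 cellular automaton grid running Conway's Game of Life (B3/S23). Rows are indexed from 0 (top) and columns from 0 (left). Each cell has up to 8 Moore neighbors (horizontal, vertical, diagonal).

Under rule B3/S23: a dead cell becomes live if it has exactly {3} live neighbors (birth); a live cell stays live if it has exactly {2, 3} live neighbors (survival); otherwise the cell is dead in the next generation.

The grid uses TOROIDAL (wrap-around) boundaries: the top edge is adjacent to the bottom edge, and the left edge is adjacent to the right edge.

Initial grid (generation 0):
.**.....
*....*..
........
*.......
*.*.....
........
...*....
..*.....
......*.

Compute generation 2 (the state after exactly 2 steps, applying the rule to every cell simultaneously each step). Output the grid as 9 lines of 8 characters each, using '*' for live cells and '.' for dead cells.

Simulating step by step:
Generation 0 (given above): 10 live cells
Generation 1: 6 live cells
.*......
.*......
........
.*......
.*......
........
........
........
.**.....
Generation 2: 4 live cells
(generation 2 grid is the final answer)

Answer: **......
........
........
........
........
........
........
........
.**.....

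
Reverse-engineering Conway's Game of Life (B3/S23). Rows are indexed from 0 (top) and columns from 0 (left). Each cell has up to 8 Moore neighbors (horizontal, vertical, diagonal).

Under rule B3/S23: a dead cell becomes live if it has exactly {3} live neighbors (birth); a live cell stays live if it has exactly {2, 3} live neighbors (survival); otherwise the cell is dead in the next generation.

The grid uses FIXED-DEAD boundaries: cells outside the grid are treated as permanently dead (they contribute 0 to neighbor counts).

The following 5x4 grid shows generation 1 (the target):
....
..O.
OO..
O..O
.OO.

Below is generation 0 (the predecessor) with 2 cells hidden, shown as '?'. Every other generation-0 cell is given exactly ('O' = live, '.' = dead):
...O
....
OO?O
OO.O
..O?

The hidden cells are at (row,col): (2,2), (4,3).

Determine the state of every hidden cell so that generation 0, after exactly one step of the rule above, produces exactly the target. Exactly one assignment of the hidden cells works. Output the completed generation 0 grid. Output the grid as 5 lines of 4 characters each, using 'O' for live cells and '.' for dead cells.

Answer: ...O
....
OO.O
OO.O
..O.

Derivation:
Hidden generation-0 cells (in order): (2,2), (4,3).
A hidden cell only influences target cells in its own 3x3 neighborhood. Try each of the 2^2 = 4 assignments, step the completed generation 0 forward once under B3/S23, and compare with the target:
  (2,2)=. (4,3)=. -> step reproduces the target at every cell -> ACCEPT
  (2,2)=. (4,3)=O -> step gives (4,3)='O' but target has '.' -> reject
  (2,2)=O (4,3)=. -> step gives (1,1)='O' but target has '.' -> reject
  (2,2)=O (4,3)=O -> step gives (1,1)='O' but target has '.' -> reject
Unique solution: (2,2)=dead, (4,3)=dead.
Check: live-neighbor counts of every cell in the completed generation 0:
0010
2232
3341
3452
2322
Applying B3/S23 to generation 0 with these counts gives:
....
..O.
OO..
O..O
.OO.
which matches the target exactly.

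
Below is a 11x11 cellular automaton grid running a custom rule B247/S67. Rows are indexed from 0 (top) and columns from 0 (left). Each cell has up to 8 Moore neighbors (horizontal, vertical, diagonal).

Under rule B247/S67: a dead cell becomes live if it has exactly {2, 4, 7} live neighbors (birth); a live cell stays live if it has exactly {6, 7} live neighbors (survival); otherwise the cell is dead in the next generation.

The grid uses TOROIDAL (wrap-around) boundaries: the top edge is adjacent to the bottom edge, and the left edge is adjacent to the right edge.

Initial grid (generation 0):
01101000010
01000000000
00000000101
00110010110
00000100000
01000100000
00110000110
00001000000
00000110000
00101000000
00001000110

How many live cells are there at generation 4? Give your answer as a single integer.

Simulating step by step:
Generation 0 (given above): 27 live cells
Generation 1: 35 live cells
10000100001
00010000101
11010000010
00001100001
01010001110
00010010110
01000100000
00100011110
00000000000
00000111110
00000000001
Generation 2: 34 live cells
00001000010
00000000010
00001100101
10100011110
10001000000
11100101001
00011010011
01000100000
00000000011
00000000001
00001010010
Generation 3: 31 live cells
00010000000
00010000000
11010001000
00000100001
00000011100
00011000100
01100101100
00110010111
00000000000
10000100110
00010000100
Generation 4: 36 live cells
00000000000
11100000000
00000010001
01101011010
00010000000
01000010000
10001000001
10001101000
11111110101
00001001001
00100001001
Population at generation 4: 36

Answer: 36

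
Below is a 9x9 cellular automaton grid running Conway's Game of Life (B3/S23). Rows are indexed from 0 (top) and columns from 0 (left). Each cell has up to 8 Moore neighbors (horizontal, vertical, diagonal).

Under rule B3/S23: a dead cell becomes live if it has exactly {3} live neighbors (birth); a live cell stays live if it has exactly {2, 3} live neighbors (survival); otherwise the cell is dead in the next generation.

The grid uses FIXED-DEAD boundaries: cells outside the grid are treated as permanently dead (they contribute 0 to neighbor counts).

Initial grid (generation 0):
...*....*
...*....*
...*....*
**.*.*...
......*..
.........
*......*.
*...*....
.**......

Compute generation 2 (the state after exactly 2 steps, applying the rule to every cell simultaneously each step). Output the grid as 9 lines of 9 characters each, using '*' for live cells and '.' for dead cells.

Simulating step by step:
Generation 0 (given above): 17 live cells
Generation 1: 10 live cells
.........
..***..**
...*.....
..*.*....
.........
.........
.........
*........
.*.......
Generation 2: 5 live cells
(generation 2 grid is the final answer)

Answer: ...*.....
..***....
.........
...*.....
.........
.........
.........
.........
.........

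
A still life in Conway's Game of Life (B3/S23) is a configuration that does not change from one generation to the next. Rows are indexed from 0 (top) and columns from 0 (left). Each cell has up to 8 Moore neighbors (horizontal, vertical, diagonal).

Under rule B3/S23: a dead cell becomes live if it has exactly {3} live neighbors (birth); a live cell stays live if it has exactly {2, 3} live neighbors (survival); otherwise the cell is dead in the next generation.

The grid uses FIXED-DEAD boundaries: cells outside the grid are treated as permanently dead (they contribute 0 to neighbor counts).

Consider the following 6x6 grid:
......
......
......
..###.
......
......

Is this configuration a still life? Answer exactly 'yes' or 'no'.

Answer: no

Derivation:
Compute generation 1 and compare to generation 0 (given above):
Generation 1:
......
......
...#..
...#..
...#..
......
Cell (2,3) differs: gen0=0 vs gen1=1 -> NOT a still life.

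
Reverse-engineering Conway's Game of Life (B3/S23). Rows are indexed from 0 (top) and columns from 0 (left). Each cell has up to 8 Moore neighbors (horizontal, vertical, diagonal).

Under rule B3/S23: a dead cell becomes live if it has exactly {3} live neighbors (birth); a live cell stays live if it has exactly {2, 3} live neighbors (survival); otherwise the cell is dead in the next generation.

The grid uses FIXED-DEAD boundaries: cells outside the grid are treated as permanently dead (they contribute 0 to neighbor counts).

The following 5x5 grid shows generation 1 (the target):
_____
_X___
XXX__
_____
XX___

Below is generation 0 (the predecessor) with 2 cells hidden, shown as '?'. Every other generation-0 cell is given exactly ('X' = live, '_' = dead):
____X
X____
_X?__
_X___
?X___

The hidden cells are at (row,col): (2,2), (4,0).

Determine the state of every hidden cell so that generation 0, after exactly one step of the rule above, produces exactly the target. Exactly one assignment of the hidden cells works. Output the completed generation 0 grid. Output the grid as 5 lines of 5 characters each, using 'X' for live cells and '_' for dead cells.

Answer: ____X
X____
_XX__
_X___
XX___

Derivation:
Hidden generation-0 cells (in order): (2,2), (4,0).
A hidden cell only influences target cells in its own 3x3 neighborhood. Try each of the 2^2 = 4 assignments, step the completed generation 0 forward once under B3/S23, and compare with the target:
  (2,2)=_ (4,0)=_ -> step gives (1,1)='_' but target has 'X' -> reject
  (2,2)=_ (4,0)=X -> step gives (1,1)='_' but target has 'X' -> reject
  (2,2)=X (4,0)=_ -> step gives (3,0)='X' but target has '_' -> reject
  (2,2)=X (4,0)=X -> step reproduces the target at every cell -> ACCEPT
Unique solution: (2,2)=live, (4,0)=live.
Check: live-neighbor counts of every cell in the completed generation 0:
11010
13221
33210
44410
22200
Applying B3/S23 to generation 0 with these counts gives:
_____
_X___
XXX__
_____
XX___
which matches the target exactly.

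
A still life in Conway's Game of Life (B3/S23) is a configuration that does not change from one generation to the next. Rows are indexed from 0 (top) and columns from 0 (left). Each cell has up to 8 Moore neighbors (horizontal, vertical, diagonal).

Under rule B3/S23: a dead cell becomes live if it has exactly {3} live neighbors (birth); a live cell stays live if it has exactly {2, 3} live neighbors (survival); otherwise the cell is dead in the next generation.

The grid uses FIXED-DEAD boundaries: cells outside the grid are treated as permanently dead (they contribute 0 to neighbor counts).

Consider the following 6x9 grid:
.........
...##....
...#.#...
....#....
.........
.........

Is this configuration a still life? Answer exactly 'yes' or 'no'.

Compute generation 1 and compare to generation 0 (given above):
Generation 1:
.........
...##....
...#.#...
....#....
.........
.........
The grids are IDENTICAL -> still life.

Answer: yes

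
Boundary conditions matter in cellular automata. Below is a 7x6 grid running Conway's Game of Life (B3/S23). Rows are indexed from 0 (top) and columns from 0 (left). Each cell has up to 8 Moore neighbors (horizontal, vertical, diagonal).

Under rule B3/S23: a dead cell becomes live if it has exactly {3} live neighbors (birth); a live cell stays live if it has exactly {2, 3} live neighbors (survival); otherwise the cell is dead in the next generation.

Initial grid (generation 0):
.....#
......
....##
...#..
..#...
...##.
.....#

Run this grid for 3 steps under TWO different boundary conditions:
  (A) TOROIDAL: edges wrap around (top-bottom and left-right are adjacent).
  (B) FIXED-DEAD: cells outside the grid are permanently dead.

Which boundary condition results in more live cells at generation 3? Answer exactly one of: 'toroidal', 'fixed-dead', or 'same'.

Answer: toroidal

Derivation:
Under TOROIDAL boundary, generation 3:
...#..
....##
......
....##
#.....
...#.#
......
Population = 8

Under FIXED-DEAD boundary, generation 3:
......
......
......
....##
...#..
.....#
...###
Population = 7

Comparison: toroidal=8, fixed-dead=7 -> toroidal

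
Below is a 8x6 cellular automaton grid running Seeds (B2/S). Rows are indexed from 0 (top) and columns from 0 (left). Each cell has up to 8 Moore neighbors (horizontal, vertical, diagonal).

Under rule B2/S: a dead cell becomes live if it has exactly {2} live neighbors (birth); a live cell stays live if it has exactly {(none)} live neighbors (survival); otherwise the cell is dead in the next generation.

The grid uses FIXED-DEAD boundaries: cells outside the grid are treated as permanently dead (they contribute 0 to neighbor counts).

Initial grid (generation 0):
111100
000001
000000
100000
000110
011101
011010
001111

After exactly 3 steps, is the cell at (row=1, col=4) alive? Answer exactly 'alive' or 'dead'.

Answer: dead

Derivation:
Simulating step by step:
Generation 0 (given above): 19 live cells
Generation 1: 10 live cells
000010
100110
000000
000110
100001
100000
100000
000000
Generation 2: 8 live cells
000001
000001
001001
000001
010100
000000
010000
000000
Generation 3: 7 live cells
000010
000000
000000
010100
001010
110000
000000
000000

Cell (1,4) at generation 3: 0 -> dead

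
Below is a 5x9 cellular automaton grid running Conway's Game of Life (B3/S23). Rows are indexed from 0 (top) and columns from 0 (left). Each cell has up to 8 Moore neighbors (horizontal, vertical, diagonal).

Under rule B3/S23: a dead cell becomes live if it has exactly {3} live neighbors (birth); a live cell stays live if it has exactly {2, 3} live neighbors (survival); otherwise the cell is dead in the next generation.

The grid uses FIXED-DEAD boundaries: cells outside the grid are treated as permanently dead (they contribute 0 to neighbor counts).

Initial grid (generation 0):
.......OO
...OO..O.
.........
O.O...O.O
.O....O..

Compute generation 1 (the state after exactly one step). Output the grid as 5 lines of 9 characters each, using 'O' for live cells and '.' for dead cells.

Answer: .......OO
.......OO
...O...O.
.O.....O.
.O.....O.

Derivation:
Simulating step by step:
Generation 0 (given above): 11 live cells
Generation 1: 10 live cells
(generation 1 grid is the final answer)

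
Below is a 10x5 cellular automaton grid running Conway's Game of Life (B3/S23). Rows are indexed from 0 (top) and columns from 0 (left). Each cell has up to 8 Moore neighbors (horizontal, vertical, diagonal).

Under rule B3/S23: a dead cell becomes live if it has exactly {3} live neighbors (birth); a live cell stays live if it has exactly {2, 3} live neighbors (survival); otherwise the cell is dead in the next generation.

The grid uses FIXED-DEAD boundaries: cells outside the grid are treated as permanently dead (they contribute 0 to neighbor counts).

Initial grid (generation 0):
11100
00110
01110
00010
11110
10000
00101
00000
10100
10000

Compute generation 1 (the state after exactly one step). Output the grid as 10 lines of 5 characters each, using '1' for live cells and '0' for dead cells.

Answer: 01110
10000
01001
10001
11110
10000
00000
01010
01000
01000

Derivation:
Simulating step by step:
Generation 0 (given above): 19 live cells
Generation 1: 17 live cells
(generation 1 grid is the final answer)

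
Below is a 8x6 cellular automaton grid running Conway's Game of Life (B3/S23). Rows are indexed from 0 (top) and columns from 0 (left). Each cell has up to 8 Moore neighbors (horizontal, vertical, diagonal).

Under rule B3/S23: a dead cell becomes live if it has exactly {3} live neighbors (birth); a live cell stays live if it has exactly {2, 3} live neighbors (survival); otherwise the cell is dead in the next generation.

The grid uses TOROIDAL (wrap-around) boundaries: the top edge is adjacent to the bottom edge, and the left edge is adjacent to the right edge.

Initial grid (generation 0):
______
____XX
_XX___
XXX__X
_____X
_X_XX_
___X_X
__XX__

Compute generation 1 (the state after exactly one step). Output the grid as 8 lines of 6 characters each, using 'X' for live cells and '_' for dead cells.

Answer: ___XX_
______
__XXX_
__X__X
___X_X
X_XX_X
______
__XXX_

Derivation:
Simulating step by step:
Generation 0 (given above): 16 live cells
Generation 1: 16 live cells
(generation 1 grid is the final answer)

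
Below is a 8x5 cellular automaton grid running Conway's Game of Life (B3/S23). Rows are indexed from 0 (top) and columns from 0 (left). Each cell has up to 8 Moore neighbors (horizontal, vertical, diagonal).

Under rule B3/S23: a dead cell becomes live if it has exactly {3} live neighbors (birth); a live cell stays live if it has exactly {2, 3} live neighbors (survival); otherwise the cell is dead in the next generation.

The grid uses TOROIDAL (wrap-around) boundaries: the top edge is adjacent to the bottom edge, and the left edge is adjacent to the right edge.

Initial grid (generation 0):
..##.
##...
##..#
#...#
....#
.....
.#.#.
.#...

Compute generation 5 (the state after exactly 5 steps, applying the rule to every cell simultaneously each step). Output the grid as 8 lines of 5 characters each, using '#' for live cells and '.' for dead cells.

Answer: ..##.
.#..#
....#
.#.##
.....
###..
.....
.....

Derivation:
Simulating step by step:
Generation 0 (given above): 13 live cells
Generation 1: 10 live cells
#.#..
...#.
.....
.#.#.
#...#
.....
..#..
.#.#.
Generation 2: 12 live cells
.####
.....
..#..
#...#
#...#
.....
..#..
.#.#.
Generation 3: 15 live cells
##.##
.#...
.....
##.##
#...#
.....
..#..
##..#
Generation 4: 13 live cells
...#.
.##.#
.##.#
.#.#.
.#.#.
.....
##...
.....
Generation 5: 11 live cells
(generation 5 grid is the final answer)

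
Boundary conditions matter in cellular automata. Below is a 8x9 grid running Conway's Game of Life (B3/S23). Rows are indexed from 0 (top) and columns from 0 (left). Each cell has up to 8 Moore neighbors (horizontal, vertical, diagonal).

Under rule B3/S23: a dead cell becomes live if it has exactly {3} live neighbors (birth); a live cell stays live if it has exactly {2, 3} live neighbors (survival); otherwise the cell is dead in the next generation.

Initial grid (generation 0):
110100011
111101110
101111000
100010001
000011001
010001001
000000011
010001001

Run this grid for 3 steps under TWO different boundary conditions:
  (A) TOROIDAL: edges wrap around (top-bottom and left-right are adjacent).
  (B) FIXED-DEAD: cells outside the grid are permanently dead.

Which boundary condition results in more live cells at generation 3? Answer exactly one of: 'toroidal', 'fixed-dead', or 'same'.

Under TOROIDAL boundary, generation 3:
000010100
000110100
000001111
000001111
000001000
100000001
110001001
010111100
Population = 25

Under FIXED-DEAD boundary, generation 3:
000001010
000000000
000001101
000001000
000001101
000000000
000000000
000000000
Population = 9

Comparison: toroidal=25, fixed-dead=9 -> toroidal

Answer: toroidal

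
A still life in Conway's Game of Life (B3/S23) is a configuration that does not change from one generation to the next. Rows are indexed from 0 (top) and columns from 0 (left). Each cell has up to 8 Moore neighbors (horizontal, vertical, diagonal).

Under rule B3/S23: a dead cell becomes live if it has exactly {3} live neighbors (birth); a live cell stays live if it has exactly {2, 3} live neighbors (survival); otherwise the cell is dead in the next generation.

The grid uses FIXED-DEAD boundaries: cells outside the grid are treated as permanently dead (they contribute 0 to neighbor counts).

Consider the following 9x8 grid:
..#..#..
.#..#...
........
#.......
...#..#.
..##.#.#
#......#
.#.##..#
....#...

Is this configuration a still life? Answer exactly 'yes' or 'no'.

Compute generation 1 and compare to generation 0 (given above):
Generation 1:
........
........
........
........
..###.#.
..###..#
.#.....#
...##...
...##...
Cell (0,2) differs: gen0=1 vs gen1=0 -> NOT a still life.

Answer: no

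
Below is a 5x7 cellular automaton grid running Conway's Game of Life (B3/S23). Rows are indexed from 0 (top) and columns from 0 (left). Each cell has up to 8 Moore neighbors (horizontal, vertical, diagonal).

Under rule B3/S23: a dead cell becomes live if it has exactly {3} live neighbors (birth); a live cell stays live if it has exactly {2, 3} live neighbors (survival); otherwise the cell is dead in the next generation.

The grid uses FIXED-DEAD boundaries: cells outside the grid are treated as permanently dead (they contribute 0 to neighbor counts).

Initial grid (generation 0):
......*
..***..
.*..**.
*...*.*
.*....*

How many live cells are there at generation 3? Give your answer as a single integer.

Simulating step by step:
Generation 0 (given above): 12 live cells
Generation 1: 11 live cells
...*...
..***..
.**....
**..*.*
.....*.
Generation 2: 13 live cells
..***..
.*..*..
*...**.
***..*.
.....*.
Generation 3: 15 live cells
..***..
.**....
*.****.
**...**
.*.....
Population at generation 3: 15

Answer: 15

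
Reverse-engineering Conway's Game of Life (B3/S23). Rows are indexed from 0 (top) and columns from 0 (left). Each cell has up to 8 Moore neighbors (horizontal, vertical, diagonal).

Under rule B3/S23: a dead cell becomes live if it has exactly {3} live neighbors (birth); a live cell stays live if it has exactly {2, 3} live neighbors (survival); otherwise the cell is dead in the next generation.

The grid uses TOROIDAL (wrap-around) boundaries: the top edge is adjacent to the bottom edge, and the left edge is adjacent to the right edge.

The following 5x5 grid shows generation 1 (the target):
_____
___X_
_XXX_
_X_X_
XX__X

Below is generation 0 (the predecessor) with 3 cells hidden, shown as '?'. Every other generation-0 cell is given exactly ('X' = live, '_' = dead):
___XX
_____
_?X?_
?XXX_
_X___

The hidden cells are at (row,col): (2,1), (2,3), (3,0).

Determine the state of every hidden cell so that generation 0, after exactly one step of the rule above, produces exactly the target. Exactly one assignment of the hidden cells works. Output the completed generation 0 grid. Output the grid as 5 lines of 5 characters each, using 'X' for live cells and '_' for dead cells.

Hidden generation-0 cells (in order): (2,1), (2,3), (3,0).
A hidden cell only influences target cells in its own 3x3 neighborhood. Try each of the 2^3 = 8 assignments, step the completed generation 0 forward once under B3/S23, and compare with the target:
  (2,1)=_ (2,3)=_ (3,0)=_ -> step reproduces the target at every cell -> ACCEPT
  (2,1)=_ (2,3)=_ (3,0)=X -> step gives (2,1)='_' but target has 'X' -> reject
  (2,1)=_ (2,3)=X (3,0)=_ -> step gives (1,2)='X' but target has '_' -> reject
  (2,1)=_ (2,3)=X (3,0)=X -> step gives (1,2)='X' but target has '_' -> reject
  (2,1)=X (2,3)=_ (3,0)=_ -> step gives (1,2)='X' but target has '_' -> reject
  (2,1)=X (2,3)=_ (3,0)=X -> step gives (1,2)='X' but target has '_' -> reject
  (2,1)=X (2,3)=X (3,0)=_ -> step gives (1,3)='_' but target has 'X' -> reject
  (2,1)=X (2,3)=X (3,0)=X -> step gives (1,3)='_' but target has 'X' -> reject
Unique solution: (2,1)=dead, (2,3)=dead, (3,0)=dead.
Check: live-neighbor counts of every cell in the completed generation 0:
21211
11232
13331
23421
32543
Applying B3/S23 to generation 0 with these counts gives:
_____
___X_
_XXX_
_X_X_
XX__X
which matches the target exactly.

Answer: ___XX
_____
__X__
_XXX_
_X___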